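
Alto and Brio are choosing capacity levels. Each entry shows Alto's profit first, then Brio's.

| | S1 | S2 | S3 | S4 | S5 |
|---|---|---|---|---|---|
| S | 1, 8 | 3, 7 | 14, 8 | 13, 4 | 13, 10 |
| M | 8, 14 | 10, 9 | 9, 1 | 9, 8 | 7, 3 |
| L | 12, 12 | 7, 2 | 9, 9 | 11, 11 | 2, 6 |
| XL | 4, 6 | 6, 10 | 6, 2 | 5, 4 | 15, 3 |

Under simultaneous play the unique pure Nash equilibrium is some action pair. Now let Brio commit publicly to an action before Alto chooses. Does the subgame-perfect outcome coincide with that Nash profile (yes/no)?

Work backward from Alto's decision.
- S1: Alto compares 1, 8, 12, 4 and picks L; Brio would get 12.
- S2: Alto compares 3, 10, 7, 6 and picks M; Brio would get 9.
- S3: Alto compares 14, 9, 9, 6 and picks S; Brio would get 8.
- S4: Alto compares 13, 9, 11, 5 and picks S; Brio would get 4.
- S5: Alto compares 13, 7, 2, 15 and picks XL; Brio would get 3.
Among 12, 9, 8, 4, 3, the best is 12 at S1. Subgame-perfect outcome: (L, S1) with payoffs (12, 12).
Under simultaneous play:
Alto's best replies: S1→L; S2→M; S3→S; S4→S; S5→XL.
Brio's best replies: S→S5; M→S1; L→S1; XL→S2.
The unique mutual best reply is (L, S1), giving (12, 12).
Sequential outcome (L, S1) coincides with the Nash profile (L, S1).

yes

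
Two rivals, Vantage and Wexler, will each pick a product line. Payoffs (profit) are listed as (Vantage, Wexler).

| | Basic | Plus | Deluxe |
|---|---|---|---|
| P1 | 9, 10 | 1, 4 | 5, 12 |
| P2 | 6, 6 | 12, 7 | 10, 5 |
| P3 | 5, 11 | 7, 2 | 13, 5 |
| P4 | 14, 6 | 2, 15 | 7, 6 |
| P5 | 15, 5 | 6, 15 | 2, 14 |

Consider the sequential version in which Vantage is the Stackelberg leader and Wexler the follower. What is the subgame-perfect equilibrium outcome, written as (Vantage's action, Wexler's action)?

Wexler best-responds to each possible Vantage move:
- P1: BR = Deluxe, leader payoff 5.
- P2: BR = Plus, leader payoff 12.
- P3: BR = Basic, leader payoff 5.
- P4: BR = Plus, leader payoff 2.
- P5: BR = Plus, leader payoff 6.
Among 5, 12, 5, 2, 6, the best is 12 at P2. Subgame-perfect outcome: (P2, Plus) with payoffs (12, 7).

(P2, Plus)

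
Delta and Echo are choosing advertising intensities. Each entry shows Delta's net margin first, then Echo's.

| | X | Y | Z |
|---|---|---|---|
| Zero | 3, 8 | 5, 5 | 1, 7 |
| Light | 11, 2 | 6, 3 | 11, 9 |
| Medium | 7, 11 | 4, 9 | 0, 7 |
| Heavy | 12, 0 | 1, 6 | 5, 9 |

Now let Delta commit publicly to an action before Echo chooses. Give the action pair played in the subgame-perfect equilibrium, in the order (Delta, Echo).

Echo best-responds to each possible Delta move:
- Zero → Echo plays X (best of 8, 5, 7); Delta gets 3.
- Light → Echo plays Z (best of 2, 3, 9); Delta gets 11.
- Medium → Echo plays X (best of 11, 9, 7); Delta gets 7.
- Heavy → Echo plays Z (best of 0, 6, 9); Delta gets 5.
Maximizing over 3, 11, 7, 5, Delta chooses Light. Subgame-perfect outcome: (Light, Z) with payoffs (11, 9).

(Light, Z)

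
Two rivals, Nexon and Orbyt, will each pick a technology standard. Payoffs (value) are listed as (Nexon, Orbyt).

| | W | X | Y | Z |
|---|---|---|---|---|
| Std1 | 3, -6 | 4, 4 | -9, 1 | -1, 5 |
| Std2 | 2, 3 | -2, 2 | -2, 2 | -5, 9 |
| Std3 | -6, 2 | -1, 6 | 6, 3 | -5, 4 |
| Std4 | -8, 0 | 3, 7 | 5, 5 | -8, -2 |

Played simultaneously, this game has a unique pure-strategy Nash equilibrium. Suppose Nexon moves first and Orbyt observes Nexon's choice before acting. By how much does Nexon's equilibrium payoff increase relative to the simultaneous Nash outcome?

Backward induction with Nexon moving first.
- Std1: Orbyt compares -6, 4, 1, 5 and picks Z; Nexon would get -1.
- Std2: Orbyt compares 3, 2, 2, 9 and picks Z; Nexon would get -5.
- Std3: Orbyt compares 2, 6, 3, 4 and picks X; Nexon would get -1.
- Std4: Orbyt compares 0, 7, 5, -2 and picks X; Nexon would get 3.
Nexon's induced payoffs are -1, -5, -1, 3, so Nexon commits to Std4. Subgame-perfect outcome: (Std4, X) with payoffs (3, 7).
For the simultaneous game, intersect best replies.
Nexon's best replies: W→Std1; X→Std1; Y→Std3; Z→Std1.
Orbyt's best replies: Std1→Z; Std2→Z; Std3→X; Std4→X.
Only (Std1, Z) has each player best-responding; Nash payoffs (-1, 5).
Nexon's commitment gain: 3 − -1 = 4.

4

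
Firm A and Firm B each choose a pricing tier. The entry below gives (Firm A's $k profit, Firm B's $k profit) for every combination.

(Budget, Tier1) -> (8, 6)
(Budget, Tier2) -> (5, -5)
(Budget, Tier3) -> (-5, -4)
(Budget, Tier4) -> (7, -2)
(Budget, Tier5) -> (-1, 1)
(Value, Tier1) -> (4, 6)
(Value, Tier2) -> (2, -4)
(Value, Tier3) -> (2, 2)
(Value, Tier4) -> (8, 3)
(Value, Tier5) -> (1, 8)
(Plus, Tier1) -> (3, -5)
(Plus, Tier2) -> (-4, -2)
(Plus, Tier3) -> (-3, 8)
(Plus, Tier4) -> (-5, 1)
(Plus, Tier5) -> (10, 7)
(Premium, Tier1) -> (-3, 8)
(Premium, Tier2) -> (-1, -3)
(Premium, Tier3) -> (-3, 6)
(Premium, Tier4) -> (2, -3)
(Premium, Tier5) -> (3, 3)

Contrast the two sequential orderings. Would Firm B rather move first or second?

first

If Firm A leads: Firm B's best replies are Budget→Tier1, Value→Tier5, Plus→Tier3, Premium→Tier1; Firm A's induced payoffs 8, 1, -3, -3; outcome (Budget, Tier1), payoffs (8, 6).
If Firm B leads: Firm A's best replies are Tier1→Budget, Tier2→Budget, Tier3→Value, Tier4→Value, Tier5→Plus; Firm B's induced payoffs 6, -5, 2, 3, 7; outcome (Plus, Tier5), payoffs (10, 7).
Firm B gets 7 moving first and 6 moving second, so Firm B prefers to move first.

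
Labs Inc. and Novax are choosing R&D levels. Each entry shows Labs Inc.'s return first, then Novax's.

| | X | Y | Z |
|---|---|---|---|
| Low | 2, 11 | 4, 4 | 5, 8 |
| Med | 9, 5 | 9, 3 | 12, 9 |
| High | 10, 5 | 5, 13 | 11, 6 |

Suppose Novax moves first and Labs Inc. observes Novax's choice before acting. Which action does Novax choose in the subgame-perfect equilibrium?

Labs Inc. best-responds to each possible Novax move:
- X: Labs Inc. compares 2, 9, 10 and picks High; Novax would get 5.
- Y: Labs Inc. compares 4, 9, 5 and picks Med; Novax would get 3.
- Z: Labs Inc. compares 5, 12, 11 and picks Med; Novax would get 9.
Maximizing over 5, 3, 9, Novax chooses Z. Subgame-perfect outcome: (Med, Z) with payoffs (12, 9).

Z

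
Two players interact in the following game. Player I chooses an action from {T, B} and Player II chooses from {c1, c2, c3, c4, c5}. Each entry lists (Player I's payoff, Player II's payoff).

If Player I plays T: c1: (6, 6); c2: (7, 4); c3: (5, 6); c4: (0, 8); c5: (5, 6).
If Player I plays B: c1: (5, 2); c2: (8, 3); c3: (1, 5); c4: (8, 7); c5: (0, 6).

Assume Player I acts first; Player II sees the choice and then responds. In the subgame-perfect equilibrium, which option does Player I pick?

Player II best-responds to each possible Player I move:
- T: BR = c4, leader payoff 0.
- B: BR = c4, leader payoff 8.
Player I's induced payoffs are 0, 8, so Player I commits to B. Subgame-perfect outcome: (B, c4) with payoffs (8, 7).

B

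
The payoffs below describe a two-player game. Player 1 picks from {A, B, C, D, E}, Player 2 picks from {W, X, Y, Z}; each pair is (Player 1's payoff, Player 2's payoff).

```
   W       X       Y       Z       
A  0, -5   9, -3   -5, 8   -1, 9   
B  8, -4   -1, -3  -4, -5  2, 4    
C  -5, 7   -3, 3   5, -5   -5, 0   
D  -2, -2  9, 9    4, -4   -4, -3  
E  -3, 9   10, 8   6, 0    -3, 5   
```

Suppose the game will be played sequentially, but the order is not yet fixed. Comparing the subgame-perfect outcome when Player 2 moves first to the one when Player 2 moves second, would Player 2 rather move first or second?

second

If Player 1 leads: Player 2's best replies are A→Z, B→Z, C→W, D→X, E→W; Player 1's induced payoffs -1, 2, -5, 9, -3; outcome (D, X), payoffs (9, 9).
If Player 2 leads: Player 1's best replies are W→B, X→E, Y→E, Z→B; Player 2's induced payoffs -4, 8, 0, 4; outcome (E, X), payoffs (10, 8).
Player 2 gets 8 moving first and 9 moving second, so Player 2 prefers to move second.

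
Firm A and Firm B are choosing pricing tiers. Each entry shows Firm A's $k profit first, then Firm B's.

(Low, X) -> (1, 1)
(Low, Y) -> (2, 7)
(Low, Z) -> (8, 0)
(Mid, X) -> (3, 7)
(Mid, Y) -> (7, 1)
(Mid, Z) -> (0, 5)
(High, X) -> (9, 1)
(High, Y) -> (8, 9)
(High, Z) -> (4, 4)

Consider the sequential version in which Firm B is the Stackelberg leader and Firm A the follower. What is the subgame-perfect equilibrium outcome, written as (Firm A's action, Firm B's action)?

Firm A best-responds to each possible Firm B move:
- X → Firm A plays High (best of 1, 3, 9); Firm B gets 1.
- Y → Firm A plays High (best of 2, 7, 8); Firm B gets 9.
- Z → Firm A plays Low (best of 8, 0, 4); Firm B gets 0.
Firm B's induced payoffs are 1, 9, 0, so Firm B commits to Y. Subgame-perfect outcome: (High, Y) with payoffs (8, 9).

(High, Y)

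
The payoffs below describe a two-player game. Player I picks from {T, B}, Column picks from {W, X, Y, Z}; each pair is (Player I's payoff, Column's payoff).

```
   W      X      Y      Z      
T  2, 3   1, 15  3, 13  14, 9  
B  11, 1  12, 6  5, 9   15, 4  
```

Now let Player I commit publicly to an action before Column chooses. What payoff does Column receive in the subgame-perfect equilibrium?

9

Solve by backward induction (Player I leads).
- T: Column compares 3, 15, 13, 9 and picks X; Player I would get 1.
- B: Column compares 1, 6, 9, 4 and picks Y; Player I would get 5.
Player I's induced payoffs are 1, 5, so Player I commits to B. Subgame-perfect outcome: (B, Y) with payoffs (5, 9).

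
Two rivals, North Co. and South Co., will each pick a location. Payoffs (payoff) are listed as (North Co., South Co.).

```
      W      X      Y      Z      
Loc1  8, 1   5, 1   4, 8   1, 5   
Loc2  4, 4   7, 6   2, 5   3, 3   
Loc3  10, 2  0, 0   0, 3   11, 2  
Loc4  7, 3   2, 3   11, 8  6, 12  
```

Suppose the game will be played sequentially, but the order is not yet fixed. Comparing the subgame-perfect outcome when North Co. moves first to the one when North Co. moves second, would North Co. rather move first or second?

second

If North Co. leads: South Co.'s best replies are Loc1→Y, Loc2→X, Loc3→Y, Loc4→Z; North Co.'s induced payoffs 4, 7, 0, 6; outcome (Loc2, X), payoffs (7, 6).
If South Co. leads: North Co.'s best replies are W→Loc3, X→Loc2, Y→Loc4, Z→Loc3; South Co.'s induced payoffs 2, 6, 8, 2; outcome (Loc4, Y), payoffs (11, 8).
North Co. gets 7 moving first and 11 moving second, so North Co. prefers to move second.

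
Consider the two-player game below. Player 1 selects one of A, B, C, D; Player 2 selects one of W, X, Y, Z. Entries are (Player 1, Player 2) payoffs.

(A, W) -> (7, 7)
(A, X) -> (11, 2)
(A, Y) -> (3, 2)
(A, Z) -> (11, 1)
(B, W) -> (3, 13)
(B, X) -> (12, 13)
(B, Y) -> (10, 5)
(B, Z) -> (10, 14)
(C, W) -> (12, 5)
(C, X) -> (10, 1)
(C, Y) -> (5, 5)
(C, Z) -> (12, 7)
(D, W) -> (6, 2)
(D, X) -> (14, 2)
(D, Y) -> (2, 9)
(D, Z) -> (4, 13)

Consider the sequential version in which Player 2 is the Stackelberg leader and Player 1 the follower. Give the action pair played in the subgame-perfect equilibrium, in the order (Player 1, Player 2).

(C, Z)

Player 1 best-responds to each possible Player 2 move:
- W: Player 1 compares 7, 3, 12, 6 and picks C; Player 2 would get 5.
- X: Player 1 compares 11, 12, 10, 14 and picks D; Player 2 would get 2.
- Y: Player 1 compares 3, 10, 5, 2 and picks B; Player 2 would get 5.
- Z: Player 1 compares 11, 10, 12, 4 and picks C; Player 2 would get 7.
Player 2's induced payoffs are 5, 2, 5, 7, so Player 2 commits to Z. Subgame-perfect outcome: (C, Z) with payoffs (12, 7).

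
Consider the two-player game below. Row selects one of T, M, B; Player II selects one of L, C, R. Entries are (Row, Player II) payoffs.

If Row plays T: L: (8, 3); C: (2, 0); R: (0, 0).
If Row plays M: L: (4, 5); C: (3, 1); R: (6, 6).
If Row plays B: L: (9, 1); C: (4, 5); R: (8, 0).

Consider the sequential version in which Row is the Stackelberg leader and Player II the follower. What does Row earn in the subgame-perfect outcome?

Backward induction with Row moving first.
- T → Player II plays L (best of 3, 0, 0); Row gets 8.
- M → Player II plays R (best of 5, 1, 6); Row gets 6.
- B → Player II plays C (best of 1, 5, 0); Row gets 4.
Maximizing over 8, 6, 4, Row chooses T. Subgame-perfect outcome: (T, L) with payoffs (8, 3).

8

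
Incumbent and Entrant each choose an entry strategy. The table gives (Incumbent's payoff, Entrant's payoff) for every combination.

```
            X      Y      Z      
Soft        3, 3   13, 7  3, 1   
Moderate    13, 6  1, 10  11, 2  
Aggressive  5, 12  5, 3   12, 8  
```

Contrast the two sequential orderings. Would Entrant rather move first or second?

If Incumbent leads: Entrant's best replies are Soft→Y, Moderate→Y, Aggressive→X; Incumbent's induced payoffs 13, 1, 5; outcome (Soft, Y), payoffs (13, 7).
If Entrant leads: Incumbent's best replies are X→Moderate, Y→Soft, Z→Aggressive; Entrant's induced payoffs 6, 7, 8; outcome (Aggressive, Z), payoffs (12, 8).
Entrant gets 8 moving first and 7 moving second, so Entrant prefers to move first.

first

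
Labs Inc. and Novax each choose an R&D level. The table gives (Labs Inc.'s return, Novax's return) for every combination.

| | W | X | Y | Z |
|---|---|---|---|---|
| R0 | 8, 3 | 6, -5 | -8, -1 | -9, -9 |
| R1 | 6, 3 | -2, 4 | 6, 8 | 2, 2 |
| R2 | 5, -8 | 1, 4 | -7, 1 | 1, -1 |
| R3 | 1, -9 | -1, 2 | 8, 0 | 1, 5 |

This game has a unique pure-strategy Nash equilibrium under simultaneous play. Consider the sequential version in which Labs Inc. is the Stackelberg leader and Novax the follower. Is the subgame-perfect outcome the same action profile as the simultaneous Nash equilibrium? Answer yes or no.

yes

Work backward from Novax's decision.
- R0 → Novax plays W (best of 3, -5, -1, -9); Labs Inc. gets 8.
- R1 → Novax plays Y (best of 3, 4, 8, 2); Labs Inc. gets 6.
- R2 → Novax plays X (best of -8, 4, 1, -1); Labs Inc. gets 1.
- R3 → Novax plays Z (best of -9, 2, 0, 5); Labs Inc. gets 1.
Maximizing over 8, 6, 1, 1, Labs Inc. chooses R0. Subgame-perfect outcome: (R0, W) with payoffs (8, 3).
Now find the simultaneous Nash equilibrium.
Labs Inc.'s best replies: W→R0; X→R0; Y→R3; Z→R1.
Novax's best replies: R0→W; R1→Y; R2→X; R3→Z.
Only (R0, W) has each player best-responding; Nash payoffs (8, 3).
Sequential outcome (R0, W) coincides with the Nash profile (R0, W).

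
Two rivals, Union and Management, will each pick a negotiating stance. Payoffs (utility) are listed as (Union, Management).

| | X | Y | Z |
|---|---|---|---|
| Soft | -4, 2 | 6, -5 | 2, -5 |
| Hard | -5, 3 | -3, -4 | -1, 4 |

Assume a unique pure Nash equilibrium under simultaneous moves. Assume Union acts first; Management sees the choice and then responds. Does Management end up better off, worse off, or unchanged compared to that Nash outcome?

Work backward from Management's decision.
- Soft: Management compares 2, -5, -5 and picks X; Union would get -4.
- Hard: Management compares 3, -4, 4 and picks Z; Union would get -1.
Among -4, -1, the best is -1 at Hard. Subgame-perfect outcome: (Hard, Z) with payoffs (-1, 4).
Now find the simultaneous Nash equilibrium.
Union's best replies: X→Soft; Y→Soft; Z→Soft.
Management's best replies: Soft→X; Hard→Z.
The unique mutual best reply is (Soft, X), giving (-4, 2).
Management earns 4 sequentially versus 2 at the Nash outcome: better off.

better off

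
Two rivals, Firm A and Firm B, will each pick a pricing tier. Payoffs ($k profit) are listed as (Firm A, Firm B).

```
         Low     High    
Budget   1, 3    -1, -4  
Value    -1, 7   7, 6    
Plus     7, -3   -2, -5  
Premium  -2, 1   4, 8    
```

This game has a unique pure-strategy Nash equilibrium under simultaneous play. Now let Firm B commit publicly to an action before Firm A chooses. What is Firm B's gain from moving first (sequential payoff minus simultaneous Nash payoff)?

Backward induction with Firm B moving first.
- Low: Firm A compares 1, -1, 7, -2 and picks Plus; Firm B would get -3.
- High: Firm A compares -1, 7, -2, 4 and picks Value; Firm B would get 6.
Among -3, 6, the best is 6 at High. Subgame-perfect outcome: (Value, High) with payoffs (7, 6).
For the simultaneous game, intersect best replies.
Firm A's best replies: Low→Plus; High→Value.
Firm B's best replies: Budget→Low; Value→Low; Plus→Low; Premium→High.
The unique mutual best reply is (Plus, Low), giving (7, -3).
Firm B's commitment gain: 6 − -3 = 9.

9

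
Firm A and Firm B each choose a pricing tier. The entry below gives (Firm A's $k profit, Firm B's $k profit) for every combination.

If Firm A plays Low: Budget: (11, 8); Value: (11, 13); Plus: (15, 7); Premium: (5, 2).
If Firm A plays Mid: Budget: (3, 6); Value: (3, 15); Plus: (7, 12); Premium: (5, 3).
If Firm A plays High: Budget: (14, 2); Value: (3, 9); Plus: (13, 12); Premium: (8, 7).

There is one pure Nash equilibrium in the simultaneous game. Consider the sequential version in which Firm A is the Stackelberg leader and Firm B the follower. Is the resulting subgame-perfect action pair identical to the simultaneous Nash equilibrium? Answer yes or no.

no

Backward induction with Firm A moving first.
- Low: Firm B compares 8, 13, 7, 2 and picks Value; Firm A would get 11.
- Mid: Firm B compares 6, 15, 12, 3 and picks Value; Firm A would get 3.
- High: Firm B compares 2, 9, 12, 7 and picks Plus; Firm A would get 13.
Firm A's induced payoffs are 11, 3, 13, so Firm A commits to High. Subgame-perfect outcome: (High, Plus) with payoffs (13, 12).
Under simultaneous play:
Firm A's best replies: Budget→High; Value→Low; Plus→Low; Premium→High.
Firm B's best replies: Low→Value; Mid→Value; High→Plus.
Only (Low, Value) has each player best-responding; Nash payoffs (11, 13).
Sequential outcome (High, Plus) differs from the Nash profile (Low, Value).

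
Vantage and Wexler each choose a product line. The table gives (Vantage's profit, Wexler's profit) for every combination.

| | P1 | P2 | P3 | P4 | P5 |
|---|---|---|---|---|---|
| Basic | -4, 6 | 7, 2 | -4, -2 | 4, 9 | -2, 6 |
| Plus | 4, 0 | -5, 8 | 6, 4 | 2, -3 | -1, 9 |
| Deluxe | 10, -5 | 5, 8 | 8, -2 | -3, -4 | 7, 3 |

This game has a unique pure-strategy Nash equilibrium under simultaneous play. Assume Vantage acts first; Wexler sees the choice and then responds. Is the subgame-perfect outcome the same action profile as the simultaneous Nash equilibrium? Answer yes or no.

Work backward from Wexler's decision.
- Basic: Wexler compares 6, 2, -2, 9, 6 and picks P4; Vantage would get 4.
- Plus: Wexler compares 0, 8, 4, -3, 9 and picks P5; Vantage would get -1.
- Deluxe: Wexler compares -5, 8, -2, -4, 3 and picks P2; Vantage would get 5.
Vantage's induced payoffs are 4, -1, 5, so Vantage commits to Deluxe. Subgame-perfect outcome: (Deluxe, P2) with payoffs (5, 8).
For the simultaneous game, intersect best replies.
Vantage's best replies: P1→Deluxe; P2→Basic; P3→Deluxe; P4→Basic; P5→Deluxe.
Wexler's best replies: Basic→P4; Plus→P5; Deluxe→P2.
The unique mutual best reply is (Basic, P4), giving (4, 9).
Sequential outcome (Deluxe, P2) differs from the Nash profile (Basic, P4).

no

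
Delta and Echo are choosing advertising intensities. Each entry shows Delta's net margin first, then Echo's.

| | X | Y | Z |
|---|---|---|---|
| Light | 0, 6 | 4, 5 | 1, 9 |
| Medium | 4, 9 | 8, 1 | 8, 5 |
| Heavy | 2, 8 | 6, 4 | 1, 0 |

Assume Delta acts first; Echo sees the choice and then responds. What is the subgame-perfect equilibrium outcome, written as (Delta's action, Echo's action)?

Echo best-responds to each possible Delta move:
- Light: BR = Z, leader payoff 1.
- Medium: BR = X, leader payoff 4.
- Heavy: BR = X, leader payoff 2.
Maximizing over 1, 4, 2, Delta chooses Medium. Subgame-perfect outcome: (Medium, X) with payoffs (4, 9).

(Medium, X)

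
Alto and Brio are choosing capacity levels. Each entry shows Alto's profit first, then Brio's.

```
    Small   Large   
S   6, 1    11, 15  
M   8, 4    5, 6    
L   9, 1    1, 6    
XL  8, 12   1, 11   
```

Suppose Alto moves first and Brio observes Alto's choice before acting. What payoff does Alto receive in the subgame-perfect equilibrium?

Backward induction with Alto moving first.
- S: Brio compares 1, 15 and picks Large; Alto would get 11.
- M: Brio compares 4, 6 and picks Large; Alto would get 5.
- L: Brio compares 1, 6 and picks Large; Alto would get 1.
- XL: Brio compares 12, 11 and picks Small; Alto would get 8.
Alto's induced payoffs are 11, 5, 1, 8, so Alto commits to S. Subgame-perfect outcome: (S, Large) with payoffs (11, 15).

11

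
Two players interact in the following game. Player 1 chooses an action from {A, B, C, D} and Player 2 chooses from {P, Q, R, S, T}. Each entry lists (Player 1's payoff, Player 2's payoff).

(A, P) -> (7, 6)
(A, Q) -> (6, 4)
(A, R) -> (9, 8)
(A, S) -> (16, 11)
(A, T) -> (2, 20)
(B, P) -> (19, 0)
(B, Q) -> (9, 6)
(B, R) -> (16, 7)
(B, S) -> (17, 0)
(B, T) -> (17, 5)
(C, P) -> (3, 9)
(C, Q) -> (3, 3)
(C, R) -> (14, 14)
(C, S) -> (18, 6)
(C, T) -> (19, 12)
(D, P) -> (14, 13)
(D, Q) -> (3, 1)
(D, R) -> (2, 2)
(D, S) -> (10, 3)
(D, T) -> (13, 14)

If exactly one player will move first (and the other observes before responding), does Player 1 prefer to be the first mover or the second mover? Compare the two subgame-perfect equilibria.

If Player 1 leads: Player 2's best replies are A→T, B→R, C→R, D→T; Player 1's induced payoffs 2, 16, 14, 13; outcome (B, R), payoffs (16, 7).
If Player 2 leads: Player 1's best replies are P→B, Q→B, R→B, S→C, T→C; Player 2's induced payoffs 0, 6, 7, 6, 12; outcome (C, T), payoffs (19, 12).
Player 1 gets 16 moving first and 19 moving second, so Player 1 prefers to move second.

second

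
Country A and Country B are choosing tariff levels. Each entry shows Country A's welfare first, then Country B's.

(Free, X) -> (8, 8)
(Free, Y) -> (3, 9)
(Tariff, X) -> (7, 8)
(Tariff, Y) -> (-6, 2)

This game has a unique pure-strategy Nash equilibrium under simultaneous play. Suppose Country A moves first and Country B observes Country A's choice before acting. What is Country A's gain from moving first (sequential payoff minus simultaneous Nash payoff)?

Backward induction with Country A moving first.
- Free → Country B plays Y (best of 8, 9); Country A gets 3.
- Tariff → Country B plays X (best of 8, 2); Country A gets 7.
Among 3, 7, the best is 7 at Tariff. Subgame-perfect outcome: (Tariff, X) with payoffs (7, 8).
Under simultaneous play:
Country A's best replies: X→Free; Y→Free.
Country B's best replies: Free→Y; Tariff→X.
The unique mutual best reply is (Free, Y), giving (3, 9).
Country A's commitment gain: 7 − 3 = 4.

4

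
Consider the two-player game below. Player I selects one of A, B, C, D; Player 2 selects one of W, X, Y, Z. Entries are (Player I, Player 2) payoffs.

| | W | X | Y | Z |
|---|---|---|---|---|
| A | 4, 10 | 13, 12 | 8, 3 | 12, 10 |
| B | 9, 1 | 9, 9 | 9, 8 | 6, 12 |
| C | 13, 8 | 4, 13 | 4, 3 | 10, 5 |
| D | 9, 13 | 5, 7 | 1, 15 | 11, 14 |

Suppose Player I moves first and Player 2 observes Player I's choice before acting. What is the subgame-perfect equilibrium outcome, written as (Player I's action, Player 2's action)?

(A, X)

Player 2 best-responds to each possible Player I move:
- A → Player 2 plays X (best of 10, 12, 3, 10); Player I gets 13.
- B → Player 2 plays Z (best of 1, 9, 8, 12); Player I gets 6.
- C → Player 2 plays X (best of 8, 13, 3, 5); Player I gets 4.
- D → Player 2 plays Y (best of 13, 7, 15, 14); Player I gets 1.
Player I's induced payoffs are 13, 6, 4, 1, so Player I commits to A. Subgame-perfect outcome: (A, X) with payoffs (13, 12).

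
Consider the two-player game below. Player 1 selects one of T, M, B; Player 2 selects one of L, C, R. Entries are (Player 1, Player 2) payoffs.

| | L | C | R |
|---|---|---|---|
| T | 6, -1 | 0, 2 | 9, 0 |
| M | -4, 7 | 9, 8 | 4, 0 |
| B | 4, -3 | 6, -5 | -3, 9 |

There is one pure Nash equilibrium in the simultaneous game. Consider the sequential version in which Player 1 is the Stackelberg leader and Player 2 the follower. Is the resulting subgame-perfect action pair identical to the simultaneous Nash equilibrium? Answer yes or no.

yes

Solve by backward induction (Player 1 leads).
- T: BR = C, leader payoff 0.
- M: BR = C, leader payoff 9.
- B: BR = R, leader payoff -3.
Player 1's induced payoffs are 0, 9, -3, so Player 1 commits to M. Subgame-perfect outcome: (M, C) with payoffs (9, 8).
For the simultaneous game, intersect best replies.
Player 1's best replies: L→T; C→M; R→T.
Player 2's best replies: T→C; M→C; B→R.
The unique mutual best reply is (M, C), giving (9, 8).
Sequential outcome (M, C) coincides with the Nash profile (M, C).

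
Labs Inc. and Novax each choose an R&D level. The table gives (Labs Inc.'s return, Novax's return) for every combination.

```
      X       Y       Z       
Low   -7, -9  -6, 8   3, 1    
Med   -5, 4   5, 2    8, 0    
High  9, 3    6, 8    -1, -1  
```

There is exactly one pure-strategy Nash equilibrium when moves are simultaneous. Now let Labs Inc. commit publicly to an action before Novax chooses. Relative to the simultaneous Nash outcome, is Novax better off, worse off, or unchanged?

unchanged

Solve by backward induction (Labs Inc. leads).
- Low: Novax compares -9, 8, 1 and picks Y; Labs Inc. would get -6.
- Med: Novax compares 4, 2, 0 and picks X; Labs Inc. would get -5.
- High: Novax compares 3, 8, -1 and picks Y; Labs Inc. would get 6.
Maximizing over -6, -5, 6, Labs Inc. chooses High. Subgame-perfect outcome: (High, Y) with payoffs (6, 8).
Now find the simultaneous Nash equilibrium.
Labs Inc.'s best replies: X→High; Y→High; Z→Med.
Novax's best replies: Low→Y; Med→X; High→Y.
Only (High, Y) has each player best-responding; Nash payoffs (6, 8).
Novax earns 8 sequentially versus 8 at the Nash outcome: unchanged.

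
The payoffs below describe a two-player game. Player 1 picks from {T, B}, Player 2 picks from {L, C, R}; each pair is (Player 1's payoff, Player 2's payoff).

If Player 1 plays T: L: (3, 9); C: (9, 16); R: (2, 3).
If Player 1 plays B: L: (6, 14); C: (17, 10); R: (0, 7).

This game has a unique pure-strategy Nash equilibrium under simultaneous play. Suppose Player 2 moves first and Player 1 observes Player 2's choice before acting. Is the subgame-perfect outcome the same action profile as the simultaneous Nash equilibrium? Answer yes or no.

yes

Backward induction with Player 2 moving first.
- L: Player 1 compares 3, 6 and picks B; Player 2 would get 14.
- C: Player 1 compares 9, 17 and picks B; Player 2 would get 10.
- R: Player 1 compares 2, 0 and picks T; Player 2 would get 3.
Maximizing over 14, 10, 3, Player 2 chooses L. Subgame-perfect outcome: (B, L) with payoffs (6, 14).
Now find the simultaneous Nash equilibrium.
Player 1's best replies: L→B; C→B; R→T.
Player 2's best replies: T→C; B→L.
Only (B, L) has each player best-responding; Nash payoffs (6, 14).
Sequential outcome (B, L) coincides with the Nash profile (B, L).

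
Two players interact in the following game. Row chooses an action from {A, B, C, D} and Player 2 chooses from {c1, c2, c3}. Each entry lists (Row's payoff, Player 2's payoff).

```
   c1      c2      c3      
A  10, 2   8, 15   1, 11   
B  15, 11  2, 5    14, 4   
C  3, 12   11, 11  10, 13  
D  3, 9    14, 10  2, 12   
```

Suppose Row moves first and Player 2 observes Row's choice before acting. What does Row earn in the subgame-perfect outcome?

15

Backward induction with Row moving first.
- A: BR = c2, leader payoff 8.
- B: BR = c1, leader payoff 15.
- C: BR = c3, leader payoff 10.
- D: BR = c3, leader payoff 2.
Among 8, 15, 10, 2, the best is 15 at B. Subgame-perfect outcome: (B, c1) with payoffs (15, 11).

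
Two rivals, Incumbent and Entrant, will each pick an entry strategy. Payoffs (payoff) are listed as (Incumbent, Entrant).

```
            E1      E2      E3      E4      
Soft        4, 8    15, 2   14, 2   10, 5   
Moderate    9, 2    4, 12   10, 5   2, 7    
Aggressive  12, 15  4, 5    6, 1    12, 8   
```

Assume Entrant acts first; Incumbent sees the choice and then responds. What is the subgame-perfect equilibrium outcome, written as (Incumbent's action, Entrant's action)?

(Aggressive, E1)

Incumbent best-responds to each possible Entrant move:
- E1: BR = Aggressive, leader payoff 15.
- E2: BR = Soft, leader payoff 2.
- E3: BR = Soft, leader payoff 2.
- E4: BR = Aggressive, leader payoff 8.
Maximizing over 15, 2, 2, 8, Entrant chooses E1. Subgame-perfect outcome: (Aggressive, E1) with payoffs (12, 15).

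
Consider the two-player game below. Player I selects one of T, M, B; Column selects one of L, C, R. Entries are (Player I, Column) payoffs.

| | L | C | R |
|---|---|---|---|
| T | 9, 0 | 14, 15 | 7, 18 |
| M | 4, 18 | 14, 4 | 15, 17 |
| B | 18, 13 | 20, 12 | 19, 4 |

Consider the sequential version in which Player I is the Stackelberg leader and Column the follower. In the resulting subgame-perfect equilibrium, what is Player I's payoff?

18

Backward induction with Player I moving first.
- T → Column plays R (best of 0, 15, 18); Player I gets 7.
- M → Column plays L (best of 18, 4, 17); Player I gets 4.
- B → Column plays L (best of 13, 12, 4); Player I gets 18.
Player I's induced payoffs are 7, 4, 18, so Player I commits to B. Subgame-perfect outcome: (B, L) with payoffs (18, 13).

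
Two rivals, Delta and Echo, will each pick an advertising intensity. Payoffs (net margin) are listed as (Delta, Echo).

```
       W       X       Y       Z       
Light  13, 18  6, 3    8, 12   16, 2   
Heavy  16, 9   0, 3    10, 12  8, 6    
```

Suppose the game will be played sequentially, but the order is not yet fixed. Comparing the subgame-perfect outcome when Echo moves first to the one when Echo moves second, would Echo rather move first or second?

If Delta leads: Echo's best replies are Light→W, Heavy→Y; Delta's induced payoffs 13, 10; outcome (Light, W), payoffs (13, 18).
If Echo leads: Delta's best replies are W→Heavy, X→Light, Y→Heavy, Z→Light; Echo's induced payoffs 9, 3, 12, 2; outcome (Heavy, Y), payoffs (10, 12).
Echo gets 12 moving first and 18 moving second, so Echo prefers to move second.

second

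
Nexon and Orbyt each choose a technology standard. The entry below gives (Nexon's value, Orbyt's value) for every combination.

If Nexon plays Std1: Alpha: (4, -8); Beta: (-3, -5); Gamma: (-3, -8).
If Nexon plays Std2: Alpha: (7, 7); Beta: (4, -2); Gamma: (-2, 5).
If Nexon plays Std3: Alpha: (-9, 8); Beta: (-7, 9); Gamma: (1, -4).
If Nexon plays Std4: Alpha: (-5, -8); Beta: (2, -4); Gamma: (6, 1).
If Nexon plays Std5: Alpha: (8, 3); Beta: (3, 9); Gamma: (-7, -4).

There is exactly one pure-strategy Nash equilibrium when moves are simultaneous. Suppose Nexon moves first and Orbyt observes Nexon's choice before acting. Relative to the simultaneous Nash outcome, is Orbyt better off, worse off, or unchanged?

better off

Solve by backward induction (Nexon leads).
- Std1: BR = Beta, leader payoff -3.
- Std2: BR = Alpha, leader payoff 7.
- Std3: BR = Beta, leader payoff -7.
- Std4: BR = Gamma, leader payoff 6.
- Std5: BR = Beta, leader payoff 3.
Nexon's induced payoffs are -3, 7, -7, 6, 3, so Nexon commits to Std2. Subgame-perfect outcome: (Std2, Alpha) with payoffs (7, 7).
Under simultaneous play:
Nexon's best replies: Alpha→Std5; Beta→Std2; Gamma→Std4.
Orbyt's best replies: Std1→Beta; Std2→Alpha; Std3→Beta; Std4→Gamma; Std5→Beta.
Only (Std4, Gamma) has each player best-responding; Nash payoffs (6, 1).
Orbyt earns 7 sequentially versus 1 at the Nash outcome: better off.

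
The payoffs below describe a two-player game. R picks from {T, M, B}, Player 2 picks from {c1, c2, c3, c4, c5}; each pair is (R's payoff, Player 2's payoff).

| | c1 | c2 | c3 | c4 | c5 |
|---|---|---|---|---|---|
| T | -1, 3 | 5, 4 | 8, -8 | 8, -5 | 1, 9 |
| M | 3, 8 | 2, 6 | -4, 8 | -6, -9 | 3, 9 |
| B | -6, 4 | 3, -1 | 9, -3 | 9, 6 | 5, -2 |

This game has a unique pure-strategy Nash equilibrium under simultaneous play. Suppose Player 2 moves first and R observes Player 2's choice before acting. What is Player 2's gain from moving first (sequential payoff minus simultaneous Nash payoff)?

2

R best-responds to each possible Player 2 move:
- c1: R compares -1, 3, -6 and picks M; Player 2 would get 8.
- c2: R compares 5, 2, 3 and picks T; Player 2 would get 4.
- c3: R compares 8, -4, 9 and picks B; Player 2 would get -3.
- c4: R compares 8, -6, 9 and picks B; Player 2 would get 6.
- c5: R compares 1, 3, 5 and picks B; Player 2 would get -2.
Among 8, 4, -3, 6, -2, the best is 8 at c1. Subgame-perfect outcome: (M, c1) with payoffs (3, 8).
Now find the simultaneous Nash equilibrium.
R's best replies: c1→M; c2→T; c3→B; c4→B; c5→B.
Player 2's best replies: T→c5; M→c5; B→c4.
The unique mutual best reply is (B, c4), giving (9, 6).
Player 2's commitment gain: 8 − 6 = 2.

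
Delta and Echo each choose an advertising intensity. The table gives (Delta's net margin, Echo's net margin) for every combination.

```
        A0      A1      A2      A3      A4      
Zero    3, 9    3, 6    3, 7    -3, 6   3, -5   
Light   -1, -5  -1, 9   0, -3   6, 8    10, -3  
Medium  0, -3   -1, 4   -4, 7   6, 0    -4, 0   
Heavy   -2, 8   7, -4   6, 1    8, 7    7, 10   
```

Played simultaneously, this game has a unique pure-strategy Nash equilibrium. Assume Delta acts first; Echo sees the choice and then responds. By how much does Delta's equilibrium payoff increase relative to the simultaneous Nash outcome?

4

Solve by backward induction (Delta leads).
- Zero: BR = A0, leader payoff 3.
- Light: BR = A1, leader payoff -1.
- Medium: BR = A2, leader payoff -4.
- Heavy: BR = A4, leader payoff 7.
Delta's induced payoffs are 3, -1, -4, 7, so Delta commits to Heavy. Subgame-perfect outcome: (Heavy, A4) with payoffs (7, 10).
Under simultaneous play:
Delta's best replies: A0→Zero; A1→Heavy; A2→Heavy; A3→Heavy; A4→Light.
Echo's best replies: Zero→A0; Light→A1; Medium→A2; Heavy→A4.
The unique mutual best reply is (Zero, A0), giving (3, 9).
Delta's commitment gain: 7 − 3 = 4.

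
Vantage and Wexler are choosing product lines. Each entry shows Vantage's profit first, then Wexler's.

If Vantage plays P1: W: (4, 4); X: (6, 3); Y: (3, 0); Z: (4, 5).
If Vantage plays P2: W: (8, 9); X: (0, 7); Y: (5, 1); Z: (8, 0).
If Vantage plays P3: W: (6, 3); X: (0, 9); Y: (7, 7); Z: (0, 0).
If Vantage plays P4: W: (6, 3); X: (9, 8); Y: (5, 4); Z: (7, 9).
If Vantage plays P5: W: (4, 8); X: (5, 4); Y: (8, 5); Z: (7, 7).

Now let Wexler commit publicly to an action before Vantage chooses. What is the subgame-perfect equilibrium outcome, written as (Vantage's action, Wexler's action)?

(P2, W)

Work backward from Vantage's decision.
- W: BR = P2, leader payoff 9.
- X: BR = P4, leader payoff 8.
- Y: BR = P5, leader payoff 5.
- Z: BR = P2, leader payoff 0.
Wexler's induced payoffs are 9, 8, 5, 0, so Wexler commits to W. Subgame-perfect outcome: (P2, W) with payoffs (8, 9).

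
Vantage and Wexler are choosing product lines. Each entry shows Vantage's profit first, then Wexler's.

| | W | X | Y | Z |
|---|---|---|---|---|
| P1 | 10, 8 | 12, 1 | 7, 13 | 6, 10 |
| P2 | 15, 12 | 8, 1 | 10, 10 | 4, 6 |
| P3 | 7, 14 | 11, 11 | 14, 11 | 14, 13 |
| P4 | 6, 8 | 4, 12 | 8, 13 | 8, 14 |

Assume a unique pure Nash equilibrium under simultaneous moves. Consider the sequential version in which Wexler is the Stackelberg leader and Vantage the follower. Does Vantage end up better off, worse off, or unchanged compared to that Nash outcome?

Work backward from Vantage's decision.
- W: BR = P2, leader payoff 12.
- X: BR = P1, leader payoff 1.
- Y: BR = P3, leader payoff 11.
- Z: BR = P3, leader payoff 13.
Maximizing over 12, 1, 11, 13, Wexler chooses Z. Subgame-perfect outcome: (P3, Z) with payoffs (14, 13).
Now find the simultaneous Nash equilibrium.
Vantage's best replies: W→P2; X→P1; Y→P3; Z→P3.
Wexler's best replies: P1→Y; P2→W; P3→W; P4→Z.
The unique mutual best reply is (P2, W), giving (15, 12).
Vantage earns 14 sequentially versus 15 at the Nash outcome: worse off.

worse off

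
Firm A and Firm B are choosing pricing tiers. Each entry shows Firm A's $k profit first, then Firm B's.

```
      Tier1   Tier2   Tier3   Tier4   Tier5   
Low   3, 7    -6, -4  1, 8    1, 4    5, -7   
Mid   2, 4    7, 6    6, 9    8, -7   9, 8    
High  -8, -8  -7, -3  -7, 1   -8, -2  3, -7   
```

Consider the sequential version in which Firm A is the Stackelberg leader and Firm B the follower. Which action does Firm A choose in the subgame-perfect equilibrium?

Work backward from Firm B's decision.
- Low: BR = Tier3, leader payoff 1.
- Mid: BR = Tier3, leader payoff 6.
- High: BR = Tier3, leader payoff -7.
Firm A's induced payoffs are 1, 6, -7, so Firm A commits to Mid. Subgame-perfect outcome: (Mid, Tier3) with payoffs (6, 9).

Mid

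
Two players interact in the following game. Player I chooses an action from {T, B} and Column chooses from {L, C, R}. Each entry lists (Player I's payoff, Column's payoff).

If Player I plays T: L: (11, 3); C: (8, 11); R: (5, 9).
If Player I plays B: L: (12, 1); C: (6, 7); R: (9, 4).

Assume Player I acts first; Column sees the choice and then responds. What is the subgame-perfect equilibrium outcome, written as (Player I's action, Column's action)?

Solve by backward induction (Player I leads).
- T: BR = C, leader payoff 8.
- B: BR = C, leader payoff 6.
Maximizing over 8, 6, Player I chooses T. Subgame-perfect outcome: (T, C) with payoffs (8, 11).

(T, C)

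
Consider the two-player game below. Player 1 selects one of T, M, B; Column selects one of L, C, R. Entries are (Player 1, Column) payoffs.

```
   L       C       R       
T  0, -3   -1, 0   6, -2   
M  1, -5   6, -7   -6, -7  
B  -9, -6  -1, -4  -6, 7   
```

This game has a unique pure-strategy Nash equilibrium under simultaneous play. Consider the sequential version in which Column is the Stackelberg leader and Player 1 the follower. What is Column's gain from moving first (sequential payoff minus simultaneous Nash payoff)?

3

Backward induction with Column moving first.
- L: Player 1 compares 0, 1, -9 and picks M; Column would get -5.
- C: Player 1 compares -1, 6, -1 and picks M; Column would get -7.
- R: Player 1 compares 6, -6, -6 and picks T; Column would get -2.
Column's induced payoffs are -5, -7, -2, so Column commits to R. Subgame-perfect outcome: (T, R) with payoffs (6, -2).
Under simultaneous play:
Player 1's best replies: L→M; C→M; R→T.
Column's best replies: T→C; M→L; B→R.
Only (M, L) has each player best-responding; Nash payoffs (1, -5).
Column's commitment gain: -2 − -5 = 3.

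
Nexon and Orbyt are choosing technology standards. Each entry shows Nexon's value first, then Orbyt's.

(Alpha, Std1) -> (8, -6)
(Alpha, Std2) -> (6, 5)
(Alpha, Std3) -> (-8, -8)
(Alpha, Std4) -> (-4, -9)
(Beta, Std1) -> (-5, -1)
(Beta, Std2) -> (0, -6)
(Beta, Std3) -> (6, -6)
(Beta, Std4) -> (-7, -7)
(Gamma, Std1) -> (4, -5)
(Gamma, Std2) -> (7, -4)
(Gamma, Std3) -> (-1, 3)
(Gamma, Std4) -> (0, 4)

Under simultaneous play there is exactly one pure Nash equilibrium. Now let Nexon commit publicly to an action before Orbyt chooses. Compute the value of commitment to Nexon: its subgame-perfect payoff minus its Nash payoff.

Solve by backward induction (Nexon leads).
- Alpha: Orbyt compares -6, 5, -8, -9 and picks Std2; Nexon would get 6.
- Beta: Orbyt compares -1, -6, -6, -7 and picks Std1; Nexon would get -5.
- Gamma: Orbyt compares -5, -4, 3, 4 and picks Std4; Nexon would get 0.
Maximizing over 6, -5, 0, Nexon chooses Alpha. Subgame-perfect outcome: (Alpha, Std2) with payoffs (6, 5).
Under simultaneous play:
Nexon's best replies: Std1→Alpha; Std2→Gamma; Std3→Beta; Std4→Gamma.
Orbyt's best replies: Alpha→Std2; Beta→Std1; Gamma→Std4.
Only (Gamma, Std4) has each player best-responding; Nash payoffs (0, 4).
Nexon's commitment gain: 6 − 0 = 6.

6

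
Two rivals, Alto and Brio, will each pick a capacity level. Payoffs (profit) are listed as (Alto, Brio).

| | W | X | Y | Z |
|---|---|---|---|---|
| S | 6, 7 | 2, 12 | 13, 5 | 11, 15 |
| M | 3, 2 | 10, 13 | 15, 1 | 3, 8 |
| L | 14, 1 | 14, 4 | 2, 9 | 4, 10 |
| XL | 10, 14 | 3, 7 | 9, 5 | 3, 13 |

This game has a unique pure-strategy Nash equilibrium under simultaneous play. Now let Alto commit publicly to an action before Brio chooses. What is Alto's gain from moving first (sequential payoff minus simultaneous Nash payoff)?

Brio best-responds to each possible Alto move:
- S: BR = Z, leader payoff 11.
- M: BR = X, leader payoff 10.
- L: BR = Z, leader payoff 4.
- XL: BR = W, leader payoff 10.
Among 11, 10, 4, 10, the best is 11 at S. Subgame-perfect outcome: (S, Z) with payoffs (11, 15).
Under simultaneous play:
Alto's best replies: W→L; X→L; Y→M; Z→S.
Brio's best replies: S→Z; M→X; L→Z; XL→W.
Only (S, Z) has each player best-responding; Nash payoffs (11, 15).
Alto's commitment gain: 11 − 11 = 0.

0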